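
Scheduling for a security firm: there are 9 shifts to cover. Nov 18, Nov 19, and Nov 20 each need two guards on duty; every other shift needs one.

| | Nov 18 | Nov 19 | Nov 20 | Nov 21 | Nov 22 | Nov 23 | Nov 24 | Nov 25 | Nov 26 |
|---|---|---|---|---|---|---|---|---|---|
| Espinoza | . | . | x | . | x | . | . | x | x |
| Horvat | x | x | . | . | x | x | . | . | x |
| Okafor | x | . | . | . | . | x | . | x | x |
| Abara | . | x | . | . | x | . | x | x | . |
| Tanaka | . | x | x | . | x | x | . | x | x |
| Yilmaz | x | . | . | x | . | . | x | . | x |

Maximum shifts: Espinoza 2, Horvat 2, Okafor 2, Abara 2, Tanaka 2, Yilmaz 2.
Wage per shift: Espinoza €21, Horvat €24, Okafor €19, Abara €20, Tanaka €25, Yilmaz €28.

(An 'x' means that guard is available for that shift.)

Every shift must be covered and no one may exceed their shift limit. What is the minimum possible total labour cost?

€274

Nov 20 can only be covered by Espinoza and Tanaka, so that assignment is forced.
Nov 21 can only be covered by Yilmaz, so that assignment is forced.
Picking the cheapest available guard for each shift independently would cost €258, but that ignores the shift limits.
An optimal schedule: Nov 18→Horvat+Okafor, Nov 19→Horvat+Abara, Nov 20→Espinoza+Tanaka, Nov 21→Yilmaz, Nov 22→Espinoza, Nov 23→Okafor, Nov 24→Abara, Nov 25→Tanaka, Nov 26→Yilmaz.
Total: 24 + 19 + 24 + 20 + 21 + 25 + 28 + 21 + 19 + 20 + 25 + 28 = €274.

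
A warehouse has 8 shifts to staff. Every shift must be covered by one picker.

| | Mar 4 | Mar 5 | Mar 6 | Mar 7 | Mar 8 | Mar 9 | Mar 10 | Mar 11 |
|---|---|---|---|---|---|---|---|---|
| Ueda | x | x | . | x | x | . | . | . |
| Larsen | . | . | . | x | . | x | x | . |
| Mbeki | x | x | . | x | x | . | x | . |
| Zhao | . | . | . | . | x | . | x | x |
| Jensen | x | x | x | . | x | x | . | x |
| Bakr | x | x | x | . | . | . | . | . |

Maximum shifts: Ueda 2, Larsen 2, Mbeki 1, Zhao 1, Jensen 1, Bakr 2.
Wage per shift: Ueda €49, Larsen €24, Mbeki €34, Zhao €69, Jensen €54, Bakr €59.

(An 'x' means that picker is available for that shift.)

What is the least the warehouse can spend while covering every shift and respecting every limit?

Picking the cheapest available picker for each shift independently would cost €282, but that ignores the shift limits.
An optimal schedule: Mar 4→Ueda, Mar 5→Bakr, Mar 6→Bakr, Mar 7→Larsen, Mar 8→Ueda, Mar 9→Larsen, Mar 10→Mbeki, Mar 11→Jensen.
Total: 49 + 59 + 59 + 24 + 49 + 24 + 34 + 54 = €352.

€352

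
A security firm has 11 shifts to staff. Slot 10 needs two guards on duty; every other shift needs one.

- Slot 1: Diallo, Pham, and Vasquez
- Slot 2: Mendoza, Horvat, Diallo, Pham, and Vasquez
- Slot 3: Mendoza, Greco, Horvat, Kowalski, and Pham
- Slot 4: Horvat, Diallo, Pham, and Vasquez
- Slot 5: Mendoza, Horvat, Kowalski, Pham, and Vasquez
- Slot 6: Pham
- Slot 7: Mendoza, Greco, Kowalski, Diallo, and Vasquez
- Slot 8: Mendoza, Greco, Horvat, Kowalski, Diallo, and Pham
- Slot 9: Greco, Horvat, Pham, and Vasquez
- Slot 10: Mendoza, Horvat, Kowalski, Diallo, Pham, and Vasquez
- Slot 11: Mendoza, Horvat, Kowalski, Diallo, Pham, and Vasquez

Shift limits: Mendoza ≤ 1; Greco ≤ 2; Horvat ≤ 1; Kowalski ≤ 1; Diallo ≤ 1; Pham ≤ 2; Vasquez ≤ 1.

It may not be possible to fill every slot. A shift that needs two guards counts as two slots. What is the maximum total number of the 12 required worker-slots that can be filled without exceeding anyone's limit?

Total capacity across all guards is 1+2+1+1+1+2+1 = 9, and 12 slots are needed, so at most 9 can be filled.
An assignment achieving 9: Slot 1→Diallo, Slot 2→Mendoza, Slot 3→Greco, Slot 4→Horvat, Slot 5→Kowalski, Slot 6→Pham, Slot 7→Vasquez, Slot 8→Pham, Slot 9→Greco.
Loads: Mendoza 1/1, Greco 2/2, Horvat 1/1, Kowalski 1/1, Diallo 1/1, Pham 2/2, Vasquez 1/1.

9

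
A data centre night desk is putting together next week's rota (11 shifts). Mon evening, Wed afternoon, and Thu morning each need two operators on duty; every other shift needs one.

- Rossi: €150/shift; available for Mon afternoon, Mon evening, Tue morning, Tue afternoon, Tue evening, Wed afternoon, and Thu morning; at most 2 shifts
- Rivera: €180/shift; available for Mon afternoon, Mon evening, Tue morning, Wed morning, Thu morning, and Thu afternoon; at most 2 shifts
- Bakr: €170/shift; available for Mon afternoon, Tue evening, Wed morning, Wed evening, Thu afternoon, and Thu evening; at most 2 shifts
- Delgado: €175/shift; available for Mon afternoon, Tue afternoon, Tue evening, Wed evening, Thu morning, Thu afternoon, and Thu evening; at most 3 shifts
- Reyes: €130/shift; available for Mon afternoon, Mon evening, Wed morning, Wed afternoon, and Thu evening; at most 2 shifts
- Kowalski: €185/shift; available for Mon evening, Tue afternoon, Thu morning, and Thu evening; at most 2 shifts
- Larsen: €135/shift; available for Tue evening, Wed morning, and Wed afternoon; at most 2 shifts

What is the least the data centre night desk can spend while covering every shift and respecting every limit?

Picking the cheapest available operator for each shift independently would cost €2035, but that ignores the shift limits.
An optimal schedule: Mon afternoon→Delgado, Mon evening→Rivera+Kowalski, Tue morning→Rossi, Tue afternoon→Rossi, Tue evening→Larsen, Wed morning→Reyes, Wed afternoon→Reyes+Larsen, Wed evening→Bakr, Thu morning→Delgado+Rivera, Thu afternoon→Bakr, Thu evening→Delgado.
Total: 175 + 180 + 185 + 150 + 150 + 135 + 130 + 130 + 135 + 170 + 175 + 180 + 170 + 175 = €2240.

€2240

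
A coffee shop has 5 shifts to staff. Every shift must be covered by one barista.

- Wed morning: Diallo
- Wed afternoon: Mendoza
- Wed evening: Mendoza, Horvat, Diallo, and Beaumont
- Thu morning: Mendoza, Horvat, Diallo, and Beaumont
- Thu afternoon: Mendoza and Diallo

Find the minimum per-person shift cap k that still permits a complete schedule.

2

With 4 baristas and 5 worker-slots to fill, someone must work at least ⌈5/4⌉ = 2 shifts, so k ≥ 2.
k = 2 works: Wed morning→Diallo, Wed afternoon→Mendoza, Wed evening→Horvat, Thu morning→Horvat, Thu afternoon→Mendoza.
Loads: Mendoza 2, Horvat 2, Diallo 1, Beaumont 0 — all ≤ 2.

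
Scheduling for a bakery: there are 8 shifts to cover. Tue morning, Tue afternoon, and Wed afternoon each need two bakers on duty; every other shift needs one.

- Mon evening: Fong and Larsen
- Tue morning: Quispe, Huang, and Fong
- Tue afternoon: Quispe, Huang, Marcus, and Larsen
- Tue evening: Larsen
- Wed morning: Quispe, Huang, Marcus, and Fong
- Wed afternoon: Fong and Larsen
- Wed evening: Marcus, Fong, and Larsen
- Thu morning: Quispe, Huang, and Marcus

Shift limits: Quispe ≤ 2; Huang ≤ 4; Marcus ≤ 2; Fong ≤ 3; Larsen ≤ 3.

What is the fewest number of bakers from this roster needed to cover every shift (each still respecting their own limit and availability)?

11 slots to fill and no one can take more than 4, so at least ⌈11/4⌉ = 3 bakers are needed.
Any 3 bakers together have capacity at most 4+3+3 = 10 < 11 slots, so 3 can never suffice.
Quispe, Huang, Fong, and Larsen alone can cover everything: Mon evening→Fong, Tue morning→Quispe+Huang, Tue afternoon→Huang+Larsen, Tue evening→Larsen, Wed morning→Huang, Wed afternoon→Fong+Larsen, Wed evening→Fong, Thu morning→Quispe.

4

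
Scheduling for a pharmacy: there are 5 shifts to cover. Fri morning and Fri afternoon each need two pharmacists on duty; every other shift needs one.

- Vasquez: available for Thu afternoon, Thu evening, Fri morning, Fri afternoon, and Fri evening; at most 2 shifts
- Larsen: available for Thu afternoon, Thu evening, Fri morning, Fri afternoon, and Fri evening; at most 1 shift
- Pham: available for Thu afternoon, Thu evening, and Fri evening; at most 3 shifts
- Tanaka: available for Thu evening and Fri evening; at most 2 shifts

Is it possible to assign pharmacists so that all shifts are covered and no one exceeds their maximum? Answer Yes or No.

No

Total capacity is 8 and 7 slots are needed, so capacity alone doesn't rule it out.
Shifts {Fri morning, Fri afternoon} need 4 worker-slots in total, but the pharmacists available for any of those shifts (Vasquez and Larsen) can supply at most 3 among them. So no valid schedule exists.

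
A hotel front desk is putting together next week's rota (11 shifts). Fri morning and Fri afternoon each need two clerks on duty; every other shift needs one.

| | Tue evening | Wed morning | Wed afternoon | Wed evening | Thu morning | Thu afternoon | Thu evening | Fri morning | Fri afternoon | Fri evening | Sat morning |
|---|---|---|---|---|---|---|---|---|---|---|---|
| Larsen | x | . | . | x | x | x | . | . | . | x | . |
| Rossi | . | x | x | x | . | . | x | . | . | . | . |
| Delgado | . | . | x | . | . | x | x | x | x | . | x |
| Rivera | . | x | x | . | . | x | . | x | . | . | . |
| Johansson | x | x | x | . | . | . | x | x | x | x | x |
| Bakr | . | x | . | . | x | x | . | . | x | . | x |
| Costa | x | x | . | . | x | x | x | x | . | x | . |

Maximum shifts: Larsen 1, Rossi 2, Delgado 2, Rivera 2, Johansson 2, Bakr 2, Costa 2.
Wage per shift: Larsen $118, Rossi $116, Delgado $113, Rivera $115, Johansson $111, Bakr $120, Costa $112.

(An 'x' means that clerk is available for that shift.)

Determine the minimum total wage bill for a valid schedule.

Picking the cheapest available clerk for each shift independently would cost $1453, but that ignores the shift limits.
An optimal schedule: Tue evening→Johansson, Wed morning→Rivera, Wed afternoon→Rossi, Wed evening→Larsen, Thu morning→Bakr, Thu afternoon→Bakr, Thu evening→Rossi, Fri morning→Rivera+Costa, Fri afternoon→Delgado+Johansson, Fri evening→Costa, Sat morning→Delgado.
Total: 111 + 115 + 116 + 118 + 120 + 120 + 116 + 115 + 112 + 113 + 111 + 112 + 113 = $1492.

$1492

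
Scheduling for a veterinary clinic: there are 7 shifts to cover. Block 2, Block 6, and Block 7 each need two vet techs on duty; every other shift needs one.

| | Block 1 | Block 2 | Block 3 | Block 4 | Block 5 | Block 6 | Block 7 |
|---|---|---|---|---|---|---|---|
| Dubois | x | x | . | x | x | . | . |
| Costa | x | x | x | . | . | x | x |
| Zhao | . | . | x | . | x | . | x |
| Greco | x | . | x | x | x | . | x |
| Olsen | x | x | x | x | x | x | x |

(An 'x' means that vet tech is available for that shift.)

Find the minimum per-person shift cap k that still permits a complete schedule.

2

With 5 vet techs and 10 worker-slots to fill, someone must work at least ⌈10/5⌉ = 2 shifts, so k ≥ 2.
k = 2 works: Block 1→Greco, Block 2→Dubois+Costa, Block 3→Zhao, Block 4→Dubois, Block 5→Zhao, Block 6→Costa+Olsen, Block 7→Greco+Olsen.
Loads: Dubois 2, Costa 2, Zhao 2, Greco 2, Olsen 2 — all ≤ 2.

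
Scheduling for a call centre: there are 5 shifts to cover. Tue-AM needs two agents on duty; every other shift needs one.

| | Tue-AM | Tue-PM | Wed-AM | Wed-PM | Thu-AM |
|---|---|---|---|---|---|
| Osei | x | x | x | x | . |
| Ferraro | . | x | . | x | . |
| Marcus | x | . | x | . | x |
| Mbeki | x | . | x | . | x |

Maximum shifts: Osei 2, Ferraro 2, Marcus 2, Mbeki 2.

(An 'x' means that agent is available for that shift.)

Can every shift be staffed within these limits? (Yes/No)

Yes

One valid schedule: Tue-AM→Marcus+Mbeki, Tue-PM→Osei, Wed-AM→Mbeki, Wed-PM→Osei, Thu-AM→Marcus.
Loads: Osei 2/2, Ferraro 0/2, Marcus 2/2, Mbeki 2/2 — all within limits.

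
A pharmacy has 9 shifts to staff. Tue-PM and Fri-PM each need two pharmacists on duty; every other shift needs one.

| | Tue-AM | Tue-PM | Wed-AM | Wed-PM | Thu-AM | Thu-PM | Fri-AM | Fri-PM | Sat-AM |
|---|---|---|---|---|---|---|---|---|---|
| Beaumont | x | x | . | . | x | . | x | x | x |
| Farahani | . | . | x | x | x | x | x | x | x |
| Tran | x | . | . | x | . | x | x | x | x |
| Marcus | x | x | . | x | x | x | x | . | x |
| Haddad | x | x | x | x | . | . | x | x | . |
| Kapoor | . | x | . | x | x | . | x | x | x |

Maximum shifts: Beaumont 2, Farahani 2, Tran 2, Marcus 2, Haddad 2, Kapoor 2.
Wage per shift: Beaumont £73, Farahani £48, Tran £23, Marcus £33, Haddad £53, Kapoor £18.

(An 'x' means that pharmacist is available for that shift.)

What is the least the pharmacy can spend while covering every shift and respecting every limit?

Picking the cheapest available pharmacist for each shift independently would cost £258, but that ignores the shift limits.
An optimal schedule: Tue-AM→Tran, Tue-PM→Marcus+Haddad, Wed-AM→Farahani, Wed-PM→Kapoor, Thu-AM→Kapoor, Thu-PM→Tran, Fri-AM→Farahani, Fri-PM→Haddad+Beaumont, Sat-AM→Marcus.
Total: 23 + 33 + 53 + 48 + 18 + 18 + 23 + 48 + 53 + 73 + 33 = £423.

£423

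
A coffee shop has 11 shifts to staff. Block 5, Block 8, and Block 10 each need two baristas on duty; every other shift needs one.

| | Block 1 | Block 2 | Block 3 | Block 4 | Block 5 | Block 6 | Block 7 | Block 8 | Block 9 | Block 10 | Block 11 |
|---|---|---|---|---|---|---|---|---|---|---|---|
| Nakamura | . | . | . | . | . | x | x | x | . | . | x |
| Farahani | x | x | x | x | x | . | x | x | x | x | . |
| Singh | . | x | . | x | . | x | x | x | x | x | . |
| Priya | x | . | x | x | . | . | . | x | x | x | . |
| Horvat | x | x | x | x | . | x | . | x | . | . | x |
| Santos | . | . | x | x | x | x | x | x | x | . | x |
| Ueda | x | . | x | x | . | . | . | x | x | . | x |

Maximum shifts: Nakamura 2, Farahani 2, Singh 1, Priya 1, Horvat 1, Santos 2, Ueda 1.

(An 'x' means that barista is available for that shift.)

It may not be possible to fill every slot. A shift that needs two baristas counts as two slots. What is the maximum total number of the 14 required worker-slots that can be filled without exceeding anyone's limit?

Total capacity across all baristas is 2+2+1+1+1+2+1 = 10, and 14 slots are needed, so at most 10 can be filled.
An assignment achieving 10: Block 1→Horvat, Block 2→Farahani, Block 3→Ueda, Block 5→Farahani+Santos, Block 6→Nakamura, Block 7→Nakamura, Block 10→Singh+Priya, Block 11→Santos.
Loads: Nakamura 2/2, Farahani 2/2, Singh 1/1, Priya 1/1, Horvat 1/1, Santos 2/2, Ueda 1/1.

10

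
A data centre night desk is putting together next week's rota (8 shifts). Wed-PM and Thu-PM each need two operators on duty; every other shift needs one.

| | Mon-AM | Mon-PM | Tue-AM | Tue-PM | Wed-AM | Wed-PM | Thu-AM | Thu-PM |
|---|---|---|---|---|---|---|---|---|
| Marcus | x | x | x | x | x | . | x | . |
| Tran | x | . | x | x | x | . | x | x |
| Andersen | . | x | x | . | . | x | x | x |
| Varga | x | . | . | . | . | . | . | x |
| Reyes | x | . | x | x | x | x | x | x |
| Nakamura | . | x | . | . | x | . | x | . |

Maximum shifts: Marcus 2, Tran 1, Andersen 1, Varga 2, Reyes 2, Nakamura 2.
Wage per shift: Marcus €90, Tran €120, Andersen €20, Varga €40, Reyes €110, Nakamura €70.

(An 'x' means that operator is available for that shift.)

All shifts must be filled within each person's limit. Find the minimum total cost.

€760

Wed-PM can only be covered by Andersen and Reyes, so that assignment is forced.
Picking the cheapest available operator for each shift independently would cost €450, but that ignores the shift limits.
An optimal schedule: Mon-AM→Varga, Mon-PM→Marcus, Tue-AM→Tran, Tue-PM→Marcus, Wed-AM→Nakamura, Wed-PM→Andersen+Reyes, Thu-AM→Nakamura, Thu-PM→Varga+Reyes.
Total: 40 + 90 + 120 + 90 + 70 + 20 + 110 + 70 + 40 + 110 = €760.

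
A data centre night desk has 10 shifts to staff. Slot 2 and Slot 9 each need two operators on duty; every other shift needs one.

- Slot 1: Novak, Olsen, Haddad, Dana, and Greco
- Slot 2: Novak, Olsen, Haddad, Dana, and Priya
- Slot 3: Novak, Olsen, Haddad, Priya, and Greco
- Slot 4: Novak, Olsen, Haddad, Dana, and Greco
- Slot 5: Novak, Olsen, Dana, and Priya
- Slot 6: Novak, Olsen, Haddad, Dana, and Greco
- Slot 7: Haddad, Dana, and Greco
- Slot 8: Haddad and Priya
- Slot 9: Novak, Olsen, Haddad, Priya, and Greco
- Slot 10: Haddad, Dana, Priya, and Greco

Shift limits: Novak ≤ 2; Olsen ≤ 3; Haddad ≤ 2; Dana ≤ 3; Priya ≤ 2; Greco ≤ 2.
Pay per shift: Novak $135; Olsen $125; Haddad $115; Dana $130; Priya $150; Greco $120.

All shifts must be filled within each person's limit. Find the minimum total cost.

$1505

Picking the cheapest available operator for each shift independently would cost $1405, but that ignores the shift limits.
An optimal schedule: Slot 1→Greco, Slot 2→Dana+Novak, Slot 3→Olsen, Slot 4→Dana, Slot 5→Olsen, Slot 6→Dana, Slot 7→Haddad, Slot 8→Haddad, Slot 9→Olsen+Novak, Slot 10→Greco.
Total: 120 + 130 + 135 + 125 + 130 + 125 + 130 + 115 + 115 + 125 + 135 + 120 = $1505.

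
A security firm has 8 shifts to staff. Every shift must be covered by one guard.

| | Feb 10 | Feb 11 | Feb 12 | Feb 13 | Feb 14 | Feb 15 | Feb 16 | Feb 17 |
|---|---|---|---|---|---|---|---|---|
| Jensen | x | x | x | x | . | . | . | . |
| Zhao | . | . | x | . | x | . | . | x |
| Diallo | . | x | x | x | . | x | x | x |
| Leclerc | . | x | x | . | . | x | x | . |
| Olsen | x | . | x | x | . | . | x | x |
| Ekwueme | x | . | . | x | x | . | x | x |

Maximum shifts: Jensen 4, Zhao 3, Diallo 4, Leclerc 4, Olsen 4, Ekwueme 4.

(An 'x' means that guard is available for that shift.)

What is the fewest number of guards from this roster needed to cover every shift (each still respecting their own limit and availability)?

8 slots to fill and no one can take more than 4, so at least ⌈8/4⌉ = 2 guards are needed.
Diallo and Ekwueme alone can cover everything: Feb 10→Ekwueme, Feb 11→Diallo, Feb 12→Diallo, Feb 13→Diallo, Feb 14→Ekwueme, Feb 15→Diallo, Feb 16→Ekwueme, Feb 17→Ekwueme.

2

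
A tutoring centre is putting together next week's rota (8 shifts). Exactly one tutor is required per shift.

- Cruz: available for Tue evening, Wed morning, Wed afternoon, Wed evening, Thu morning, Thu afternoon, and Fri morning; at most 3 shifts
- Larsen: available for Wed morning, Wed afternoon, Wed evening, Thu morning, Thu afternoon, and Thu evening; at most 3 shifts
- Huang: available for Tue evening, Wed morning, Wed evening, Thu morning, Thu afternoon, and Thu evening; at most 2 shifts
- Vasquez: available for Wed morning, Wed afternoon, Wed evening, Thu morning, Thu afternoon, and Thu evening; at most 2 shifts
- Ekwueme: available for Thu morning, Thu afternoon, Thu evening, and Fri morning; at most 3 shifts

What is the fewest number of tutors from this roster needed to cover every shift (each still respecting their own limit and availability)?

3

8 slots to fill and no one can take more than 3, so at least ⌈8/3⌉ = 3 tutors are needed.
Cruz, Larsen, and Huang alone can cover everything: Tue evening→Cruz, Wed morning→Larsen, Wed afternoon→Cruz, Wed evening→Larsen, Thu morning→Huang, Thu afternoon→Huang, Thu evening→Larsen, Fri morning→Cruz.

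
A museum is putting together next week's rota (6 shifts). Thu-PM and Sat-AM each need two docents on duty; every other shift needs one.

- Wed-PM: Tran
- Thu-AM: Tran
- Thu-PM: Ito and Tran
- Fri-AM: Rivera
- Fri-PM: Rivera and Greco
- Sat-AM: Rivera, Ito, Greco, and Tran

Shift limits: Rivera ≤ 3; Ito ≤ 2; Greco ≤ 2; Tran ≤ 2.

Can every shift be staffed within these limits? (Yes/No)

Total capacity is 9 and 8 slots are needed, so capacity alone doesn't rule it out.
Shifts {Wed-PM, Thu-AM, Thu-PM} need 4 worker-slots in total, but the docents available for any of those shifts (Ito and Tran) can supply at most 3 among them. So no valid schedule exists.

No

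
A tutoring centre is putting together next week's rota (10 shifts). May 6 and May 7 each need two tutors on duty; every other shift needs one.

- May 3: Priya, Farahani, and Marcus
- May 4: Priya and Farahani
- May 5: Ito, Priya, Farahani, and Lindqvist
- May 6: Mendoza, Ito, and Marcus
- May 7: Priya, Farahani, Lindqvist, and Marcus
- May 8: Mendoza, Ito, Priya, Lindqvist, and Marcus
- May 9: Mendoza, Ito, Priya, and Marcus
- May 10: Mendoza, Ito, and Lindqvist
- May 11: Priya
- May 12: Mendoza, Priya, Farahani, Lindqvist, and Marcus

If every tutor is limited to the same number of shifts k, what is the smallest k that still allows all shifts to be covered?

With 6 tutors and 12 worker-slots to fill, someone must work at least ⌈12/6⌉ = 2 shifts, so k ≥ 2.
k = 2 works: May 3→Farahani, May 4→Priya, May 5→Ito, May 6→Mendoza+Ito, May 7→Lindqvist+Marcus, May 8→Lindqvist, May 9→Marcus, May 10→Mendoza, May 11→Priya, May 12→Farahani.
Loads: Mendoza 2, Ito 2, Priya 2, Farahani 2, Lindqvist 2, Marcus 2 — all ≤ 2.

2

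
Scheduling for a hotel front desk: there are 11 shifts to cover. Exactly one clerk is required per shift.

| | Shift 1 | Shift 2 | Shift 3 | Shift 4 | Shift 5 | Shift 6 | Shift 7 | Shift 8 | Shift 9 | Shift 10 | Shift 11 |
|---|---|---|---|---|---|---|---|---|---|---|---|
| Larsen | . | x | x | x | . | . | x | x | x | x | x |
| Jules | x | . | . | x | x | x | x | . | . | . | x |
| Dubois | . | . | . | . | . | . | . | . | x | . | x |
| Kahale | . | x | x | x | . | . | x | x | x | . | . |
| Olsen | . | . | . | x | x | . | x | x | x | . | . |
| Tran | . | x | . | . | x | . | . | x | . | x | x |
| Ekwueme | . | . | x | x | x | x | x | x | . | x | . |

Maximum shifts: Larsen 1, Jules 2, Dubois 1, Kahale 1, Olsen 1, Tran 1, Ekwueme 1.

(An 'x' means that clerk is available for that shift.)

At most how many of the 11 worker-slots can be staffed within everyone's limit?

Total capacity across all clerks is 1+2+1+1+1+1+1 = 8, and 11 slots are needed, so at most 8 can be filled.
An assignment achieving 8: Shift 1→Jules, Shift 2→Larsen, Shift 3→Kahale, Shift 4→Ekwueme, Shift 5→Olsen, Shift 6→Jules, Shift 9→Dubois, Shift 10→Tran.
Loads: Larsen 1/1, Jules 2/2, Dubois 1/1, Kahale 1/1, Olsen 1/1, Tran 1/1, Ekwueme 1/1.

8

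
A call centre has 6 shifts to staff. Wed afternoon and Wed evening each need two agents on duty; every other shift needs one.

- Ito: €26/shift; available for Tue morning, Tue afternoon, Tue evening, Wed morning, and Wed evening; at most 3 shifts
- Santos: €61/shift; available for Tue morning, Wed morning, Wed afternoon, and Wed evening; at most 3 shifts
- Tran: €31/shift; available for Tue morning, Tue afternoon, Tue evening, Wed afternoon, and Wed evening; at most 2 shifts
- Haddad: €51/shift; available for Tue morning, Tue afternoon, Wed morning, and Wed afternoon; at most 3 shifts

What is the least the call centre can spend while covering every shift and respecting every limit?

€293

Picking the cheapest available agent for each shift independently would cost €243, but that ignores the shift limits.
An optimal schedule: Tue morning→Haddad, Tue afternoon→Ito, Tue evening→Ito, Wed morning→Haddad, Wed afternoon→Tran+Haddad, Wed evening→Ito+Tran.
Total: 51 + 26 + 26 + 51 + 31 + 51 + 26 + 31 = €293.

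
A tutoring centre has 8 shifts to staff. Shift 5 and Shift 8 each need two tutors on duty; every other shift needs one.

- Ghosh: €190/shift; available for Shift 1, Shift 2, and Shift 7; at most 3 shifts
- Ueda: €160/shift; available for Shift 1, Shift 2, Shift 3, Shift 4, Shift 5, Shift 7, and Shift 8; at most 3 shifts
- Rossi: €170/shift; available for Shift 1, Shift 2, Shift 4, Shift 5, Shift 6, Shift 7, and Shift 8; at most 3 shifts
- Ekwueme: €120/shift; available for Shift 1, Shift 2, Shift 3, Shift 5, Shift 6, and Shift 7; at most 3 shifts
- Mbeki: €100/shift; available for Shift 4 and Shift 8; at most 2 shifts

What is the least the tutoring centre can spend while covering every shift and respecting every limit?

Picking the cheapest available tutor for each shift independently would cost €1240, but that ignores the shift limits.
An optimal schedule: Shift 1→Ueda, Shift 2→Rossi, Shift 3→Ekwueme, Shift 4→Mbeki, Shift 5→Ekwueme+Ueda, Shift 6→Ekwueme, Shift 7→Rossi, Shift 8→Mbeki+Ueda.
Total: 160 + 170 + 120 + 100 + 120 + 160 + 120 + 170 + 100 + 160 = €1380.

€1380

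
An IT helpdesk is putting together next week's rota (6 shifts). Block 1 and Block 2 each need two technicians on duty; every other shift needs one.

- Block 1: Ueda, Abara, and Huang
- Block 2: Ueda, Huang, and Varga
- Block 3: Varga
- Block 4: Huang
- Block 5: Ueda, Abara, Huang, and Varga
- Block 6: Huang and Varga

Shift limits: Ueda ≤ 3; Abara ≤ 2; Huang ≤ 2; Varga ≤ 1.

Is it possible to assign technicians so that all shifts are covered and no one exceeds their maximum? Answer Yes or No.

Total capacity is 8 and 8 slots are needed, so capacity alone doesn't rule it out.
Shifts {Block 2, Block 3, Block 4, Block 6} need 5 worker-slots in total, but the technicians available for any of those shifts (Ueda, Huang, and Varga) can supply at most 4 among them. So no valid schedule exists.

No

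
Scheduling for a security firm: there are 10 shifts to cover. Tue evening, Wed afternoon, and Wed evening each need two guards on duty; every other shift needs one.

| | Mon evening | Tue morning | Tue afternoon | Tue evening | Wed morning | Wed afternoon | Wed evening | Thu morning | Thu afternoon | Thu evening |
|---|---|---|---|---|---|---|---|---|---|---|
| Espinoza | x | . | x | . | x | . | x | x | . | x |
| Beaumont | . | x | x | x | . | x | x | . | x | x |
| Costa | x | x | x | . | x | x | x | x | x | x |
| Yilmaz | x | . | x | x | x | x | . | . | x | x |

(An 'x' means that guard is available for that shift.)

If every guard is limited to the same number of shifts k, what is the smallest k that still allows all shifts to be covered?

4

With 4 guards and 13 worker-slots to fill, someone must work at least ⌈13/4⌉ = 4 shifts, so k ≥ 4.
k = 4 works: Mon evening→Espinoza, Tue morning→Beaumont, Tue afternoon→Costa, Tue evening→Beaumont+Yilmaz, Wed morning→Espinoza, Wed afternoon→Beaumont+Costa, Wed evening→Espinoza+Beaumont, Thu morning→Espinoza, Thu afternoon→Costa, Thu evening→Costa.
Loads: Espinoza 4, Beaumont 4, Costa 4, Yilmaz 1 — all ≤ 4.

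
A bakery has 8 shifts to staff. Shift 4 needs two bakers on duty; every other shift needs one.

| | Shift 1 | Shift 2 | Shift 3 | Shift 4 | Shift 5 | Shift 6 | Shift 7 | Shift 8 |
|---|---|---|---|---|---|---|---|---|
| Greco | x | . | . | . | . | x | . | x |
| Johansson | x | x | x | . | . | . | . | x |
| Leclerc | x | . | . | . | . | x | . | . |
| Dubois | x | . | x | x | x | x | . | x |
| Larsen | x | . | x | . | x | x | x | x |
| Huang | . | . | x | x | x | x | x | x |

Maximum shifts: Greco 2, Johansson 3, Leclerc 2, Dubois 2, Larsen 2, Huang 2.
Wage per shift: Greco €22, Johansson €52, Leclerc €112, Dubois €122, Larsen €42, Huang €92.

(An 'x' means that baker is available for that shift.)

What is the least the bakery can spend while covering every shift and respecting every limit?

€498

Shift 2 can only be covered by Johansson, so that assignment is forced.
Shift 4 can only be covered by Dubois and Huang, so that assignment is forced.
Picking the cheapest available baker for each shift independently would cost €458, but that ignores the shift limits.
An optimal schedule: Shift 1→Greco, Shift 2→Johansson, Shift 3→Johansson, Shift 4→Huang+Dubois, Shift 5→Larsen, Shift 6→Greco, Shift 7→Larsen, Shift 8→Johansson.
Total: 22 + 52 + 52 + 92 + 122 + 42 + 22 + 42 + 52 = €498.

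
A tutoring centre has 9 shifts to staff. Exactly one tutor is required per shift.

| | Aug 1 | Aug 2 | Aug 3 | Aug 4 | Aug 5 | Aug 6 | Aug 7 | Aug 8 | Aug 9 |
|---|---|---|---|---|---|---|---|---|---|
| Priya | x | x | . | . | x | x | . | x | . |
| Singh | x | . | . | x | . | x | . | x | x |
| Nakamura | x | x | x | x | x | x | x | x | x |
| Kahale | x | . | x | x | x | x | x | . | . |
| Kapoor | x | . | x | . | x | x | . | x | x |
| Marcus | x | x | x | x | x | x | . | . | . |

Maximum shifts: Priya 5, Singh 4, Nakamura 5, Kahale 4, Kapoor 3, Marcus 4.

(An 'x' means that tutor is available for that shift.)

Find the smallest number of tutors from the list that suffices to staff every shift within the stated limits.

2

9 slots to fill and no one can take more than 5, so at least ⌈9/5⌉ = 2 tutors are needed.
Priya and Nakamura alone can cover everything: Aug 1→Priya, Aug 2→Priya, Aug 3→Nakamura, Aug 4→Nakamura, Aug 5→Priya, Aug 6→Priya, Aug 7→Nakamura, Aug 8→Priya, Aug 9→Nakamura.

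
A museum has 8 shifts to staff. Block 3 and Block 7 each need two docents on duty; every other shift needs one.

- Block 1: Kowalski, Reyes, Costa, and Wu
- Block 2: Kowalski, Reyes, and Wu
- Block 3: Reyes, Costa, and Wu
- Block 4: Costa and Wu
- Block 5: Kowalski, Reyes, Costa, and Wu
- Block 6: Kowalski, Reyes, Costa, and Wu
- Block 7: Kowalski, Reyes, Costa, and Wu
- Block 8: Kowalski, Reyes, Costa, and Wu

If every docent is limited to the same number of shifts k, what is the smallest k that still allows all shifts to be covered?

With 4 docents and 10 worker-slots to fill, someone must work at least ⌈10/4⌉ = 3 shifts, so k ≥ 3.
k = 3 works: Block 1→Kowalski, Block 2→Kowalski, Block 3→Reyes+Costa, Block 4→Costa, Block 5→Kowalski, Block 6→Reyes, Block 7→Costa+Wu, Block 8→Reyes.
Loads: Kowalski 3, Reyes 3, Costa 3, Wu 1 — all ≤ 3.

3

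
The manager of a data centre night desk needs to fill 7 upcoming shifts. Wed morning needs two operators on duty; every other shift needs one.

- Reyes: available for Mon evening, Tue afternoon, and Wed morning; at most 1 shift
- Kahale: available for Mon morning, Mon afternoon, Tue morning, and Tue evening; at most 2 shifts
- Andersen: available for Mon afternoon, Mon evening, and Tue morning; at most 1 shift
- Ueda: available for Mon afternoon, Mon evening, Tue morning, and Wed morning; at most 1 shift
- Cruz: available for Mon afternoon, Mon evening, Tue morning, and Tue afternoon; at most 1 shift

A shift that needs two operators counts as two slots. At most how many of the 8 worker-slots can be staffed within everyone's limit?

6

Total capacity across all operators is 1+2+1+1+1 = 6, and 8 slots are needed, so at most 6 can be filled.
An assignment achieving 6: Mon morning→Kahale, Mon afternoon→Andersen, Mon evening→Cruz, Tue afternoon→Reyes, Tue evening→Kahale, Wed morning→Ueda.
Loads: Reyes 1/1, Kahale 2/2, Andersen 1/1, Ueda 1/1, Cruz 1/1.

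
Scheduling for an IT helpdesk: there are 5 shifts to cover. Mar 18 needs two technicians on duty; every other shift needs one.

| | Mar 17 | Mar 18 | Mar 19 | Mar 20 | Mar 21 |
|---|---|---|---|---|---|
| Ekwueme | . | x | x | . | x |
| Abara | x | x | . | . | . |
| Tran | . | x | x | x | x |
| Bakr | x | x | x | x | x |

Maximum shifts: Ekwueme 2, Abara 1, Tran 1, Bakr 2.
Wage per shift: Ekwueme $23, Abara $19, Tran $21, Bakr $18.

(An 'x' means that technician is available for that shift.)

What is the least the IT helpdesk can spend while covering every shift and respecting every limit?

Picking the cheapest available technician for each shift independently would cost $109, but that ignores the shift limits.
An optimal schedule: Mar 17→Abara, Mar 18→Ekwueme+Bakr, Mar 19→Ekwueme, Mar 20→Tran, Mar 21→Bakr.
Total: 19 + 23 + 18 + 23 + 21 + 18 = $122.

$122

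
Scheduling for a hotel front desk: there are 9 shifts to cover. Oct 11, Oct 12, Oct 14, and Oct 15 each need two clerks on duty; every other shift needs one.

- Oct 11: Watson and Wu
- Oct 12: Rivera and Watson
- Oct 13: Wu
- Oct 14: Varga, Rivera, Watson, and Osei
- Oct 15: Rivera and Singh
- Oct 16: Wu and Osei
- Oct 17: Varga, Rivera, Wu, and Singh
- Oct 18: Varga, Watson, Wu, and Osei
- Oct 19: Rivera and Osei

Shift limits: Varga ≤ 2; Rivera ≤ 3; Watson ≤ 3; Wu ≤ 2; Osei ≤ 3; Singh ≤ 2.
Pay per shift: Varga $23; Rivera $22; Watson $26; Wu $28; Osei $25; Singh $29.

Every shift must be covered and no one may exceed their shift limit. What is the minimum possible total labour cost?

Oct 11 can only be covered by Watson and Wu, so that assignment is forced.
Oct 12 can only be covered by Rivera and Watson, so that assignment is forced.
Oct 13 can only be covered by Wu, so that assignment is forced.
Picking the cheapest available clerk for each shift independently would cost $318, but that ignores the shift limits.
An optimal schedule: Oct 11→Watson+Wu, Oct 12→Rivera+Watson, Oct 13→Wu, Oct 14→Varga+Osei, Oct 15→Rivera+Singh, Oct 16→Osei, Oct 17→Varga, Oct 18→Osei, Oct 19→Rivera.
Total: 26 + 28 + 22 + 26 + 28 + 23 + 25 + 22 + 29 + 25 + 23 + 25 + 22 = $324.

$324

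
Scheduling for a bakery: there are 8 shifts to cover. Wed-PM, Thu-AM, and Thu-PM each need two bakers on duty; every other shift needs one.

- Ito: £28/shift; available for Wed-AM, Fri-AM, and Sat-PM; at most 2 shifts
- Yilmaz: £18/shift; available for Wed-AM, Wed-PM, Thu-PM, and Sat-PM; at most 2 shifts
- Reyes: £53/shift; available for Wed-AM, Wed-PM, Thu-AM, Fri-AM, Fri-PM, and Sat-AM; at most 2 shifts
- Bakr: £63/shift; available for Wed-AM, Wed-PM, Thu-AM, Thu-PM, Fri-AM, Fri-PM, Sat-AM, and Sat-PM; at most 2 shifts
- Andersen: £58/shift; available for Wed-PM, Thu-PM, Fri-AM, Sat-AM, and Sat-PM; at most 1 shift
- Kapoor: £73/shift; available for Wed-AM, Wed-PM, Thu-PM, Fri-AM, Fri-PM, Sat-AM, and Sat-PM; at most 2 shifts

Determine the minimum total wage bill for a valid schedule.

£528

Thu-AM can only be covered by Reyes and Bakr, so that assignment is forced.
Picking the cheapest available baker for each shift independently would cost £433, but that ignores the shift limits.
An optimal schedule: Wed-AM→Ito, Wed-PM→Andersen+Kapoor, Thu-AM→Reyes+Bakr, Thu-PM→Yilmaz+Kapoor, Fri-AM→Ito, Fri-PM→Reyes, Sat-AM→Bakr, Sat-PM→Yilmaz.
Total: 28 + 58 + 73 + 53 + 63 + 18 + 73 + 28 + 53 + 63 + 18 = £528.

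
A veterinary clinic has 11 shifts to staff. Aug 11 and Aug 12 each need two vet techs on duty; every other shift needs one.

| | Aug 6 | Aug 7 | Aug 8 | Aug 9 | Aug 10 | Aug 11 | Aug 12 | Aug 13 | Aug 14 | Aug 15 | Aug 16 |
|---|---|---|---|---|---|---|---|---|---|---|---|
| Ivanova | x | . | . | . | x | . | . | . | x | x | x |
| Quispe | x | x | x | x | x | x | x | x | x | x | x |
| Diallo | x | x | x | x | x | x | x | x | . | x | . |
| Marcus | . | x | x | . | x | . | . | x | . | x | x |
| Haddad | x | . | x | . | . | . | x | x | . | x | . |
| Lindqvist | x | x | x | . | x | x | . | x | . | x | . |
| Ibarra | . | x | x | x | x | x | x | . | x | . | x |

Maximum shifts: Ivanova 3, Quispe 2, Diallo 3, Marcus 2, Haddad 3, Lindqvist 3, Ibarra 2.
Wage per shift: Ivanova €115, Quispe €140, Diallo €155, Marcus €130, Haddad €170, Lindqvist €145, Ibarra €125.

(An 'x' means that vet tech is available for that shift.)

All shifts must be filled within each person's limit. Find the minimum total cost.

Picking the cheapest available vet tech for each shift independently would cost €1610, but that ignores the shift limits.
An optimal schedule: Aug 6→Ivanova, Aug 7→Ibarra, Aug 8→Marcus, Aug 9→Ibarra, Aug 10→Lindqvist, Aug 11→Quispe+Lindqvist, Aug 12→Quispe+Diallo, Aug 13→Marcus, Aug 14→Ivanova, Aug 15→Lindqvist, Aug 16→Ivanova.
Total: 115 + 125 + 130 + 125 + 145 + 140 + 145 + 140 + 155 + 130 + 115 + 145 + 115 = €1725.

€1725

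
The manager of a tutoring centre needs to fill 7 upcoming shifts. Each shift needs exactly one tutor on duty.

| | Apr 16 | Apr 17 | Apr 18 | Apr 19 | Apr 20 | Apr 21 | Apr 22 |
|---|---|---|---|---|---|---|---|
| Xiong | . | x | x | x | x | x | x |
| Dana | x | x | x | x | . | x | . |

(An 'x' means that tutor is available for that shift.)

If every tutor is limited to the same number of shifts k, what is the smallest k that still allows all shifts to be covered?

4

With 2 tutors and 7 worker-slots to fill, someone must work at least ⌈7/2⌉ = 4 shifts, so k ≥ 4.
k = 4 works: Apr 16→Dana, Apr 17→Xiong, Apr 18→Xiong, Apr 19→Dana, Apr 20→Xiong, Apr 21→Dana, Apr 22→Xiong.
Loads: Xiong 4, Dana 3 — all ≤ 4.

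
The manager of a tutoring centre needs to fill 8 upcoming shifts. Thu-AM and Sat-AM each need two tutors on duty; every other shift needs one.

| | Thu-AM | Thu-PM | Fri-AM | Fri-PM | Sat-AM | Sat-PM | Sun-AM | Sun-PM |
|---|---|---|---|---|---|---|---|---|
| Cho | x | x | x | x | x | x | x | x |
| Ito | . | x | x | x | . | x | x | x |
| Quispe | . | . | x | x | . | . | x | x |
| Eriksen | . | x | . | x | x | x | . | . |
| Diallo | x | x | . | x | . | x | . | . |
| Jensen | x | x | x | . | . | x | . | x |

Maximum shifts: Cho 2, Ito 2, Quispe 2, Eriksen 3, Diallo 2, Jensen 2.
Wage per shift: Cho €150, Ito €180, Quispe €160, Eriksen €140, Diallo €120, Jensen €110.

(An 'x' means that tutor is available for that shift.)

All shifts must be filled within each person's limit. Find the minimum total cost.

Sat-AM can only be covered by Cho and Eriksen, so that assignment is forced.
Picking the cheapest available tutor for each shift independently would cost €1230, but that ignores the shift limits.
An optimal schedule: Thu-AM→Jensen+Diallo, Thu-PM→Diallo, Fri-AM→Jensen, Fri-PM→Eriksen, Sat-AM→Eriksen+Cho, Sat-PM→Eriksen, Sun-AM→Cho, Sun-PM→Quispe.
Total: 110 + 120 + 120 + 110 + 140 + 140 + 150 + 140 + 150 + 160 = €1340.

€1340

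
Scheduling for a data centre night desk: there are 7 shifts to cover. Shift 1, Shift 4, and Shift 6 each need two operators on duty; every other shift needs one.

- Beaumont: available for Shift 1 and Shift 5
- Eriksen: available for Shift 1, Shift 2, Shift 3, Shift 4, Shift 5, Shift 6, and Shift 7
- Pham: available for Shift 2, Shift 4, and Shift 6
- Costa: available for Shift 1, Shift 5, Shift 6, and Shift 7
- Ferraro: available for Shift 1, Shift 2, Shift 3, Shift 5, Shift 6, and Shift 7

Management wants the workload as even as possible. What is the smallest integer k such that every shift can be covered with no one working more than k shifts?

2

With 5 operators and 10 worker-slots to fill, someone must work at least ⌈10/5⌉ = 2 shifts, so k ≥ 2.
k = 2 works: Shift 1→Beaumont+Ferraro, Shift 2→Pham, Shift 3→Eriksen, Shift 4→Eriksen+Pham, Shift 5→Beaumont, Shift 6→Costa+Ferraro, Shift 7→Costa.
Loads: Beaumont 2, Eriksen 2, Pham 2, Costa 2, Ferraro 2 — all ≤ 2.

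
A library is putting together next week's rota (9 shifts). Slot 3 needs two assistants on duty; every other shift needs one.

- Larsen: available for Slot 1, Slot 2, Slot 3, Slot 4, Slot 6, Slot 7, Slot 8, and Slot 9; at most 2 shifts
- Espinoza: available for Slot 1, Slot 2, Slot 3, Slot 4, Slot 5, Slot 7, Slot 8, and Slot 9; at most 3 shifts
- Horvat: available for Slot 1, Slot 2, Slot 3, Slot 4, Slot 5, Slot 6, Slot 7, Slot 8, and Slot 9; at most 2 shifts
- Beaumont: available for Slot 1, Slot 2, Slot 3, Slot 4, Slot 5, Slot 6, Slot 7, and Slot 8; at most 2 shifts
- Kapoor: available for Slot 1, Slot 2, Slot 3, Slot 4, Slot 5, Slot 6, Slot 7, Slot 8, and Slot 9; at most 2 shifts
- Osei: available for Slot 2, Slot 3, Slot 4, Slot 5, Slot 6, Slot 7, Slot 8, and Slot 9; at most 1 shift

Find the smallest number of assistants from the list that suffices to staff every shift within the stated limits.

5

10 slots to fill and no one can take more than 3, so at least ⌈10/3⌉ = 4 assistants are needed.
Any 4 assistants together have capacity at most 3+2+2+2 = 9 < 10 slots, so 4 can never suffice.
Larsen, Espinoza, Horvat, Beaumont, and Kapoor alone can cover everything: Slot 1→Espinoza, Slot 2→Espinoza, Slot 3→Beaumont+Kapoor, Slot 4→Horvat, Slot 5→Espinoza, Slot 6→Larsen, Slot 7→Horvat, Slot 8→Beaumont, Slot 9→Larsen.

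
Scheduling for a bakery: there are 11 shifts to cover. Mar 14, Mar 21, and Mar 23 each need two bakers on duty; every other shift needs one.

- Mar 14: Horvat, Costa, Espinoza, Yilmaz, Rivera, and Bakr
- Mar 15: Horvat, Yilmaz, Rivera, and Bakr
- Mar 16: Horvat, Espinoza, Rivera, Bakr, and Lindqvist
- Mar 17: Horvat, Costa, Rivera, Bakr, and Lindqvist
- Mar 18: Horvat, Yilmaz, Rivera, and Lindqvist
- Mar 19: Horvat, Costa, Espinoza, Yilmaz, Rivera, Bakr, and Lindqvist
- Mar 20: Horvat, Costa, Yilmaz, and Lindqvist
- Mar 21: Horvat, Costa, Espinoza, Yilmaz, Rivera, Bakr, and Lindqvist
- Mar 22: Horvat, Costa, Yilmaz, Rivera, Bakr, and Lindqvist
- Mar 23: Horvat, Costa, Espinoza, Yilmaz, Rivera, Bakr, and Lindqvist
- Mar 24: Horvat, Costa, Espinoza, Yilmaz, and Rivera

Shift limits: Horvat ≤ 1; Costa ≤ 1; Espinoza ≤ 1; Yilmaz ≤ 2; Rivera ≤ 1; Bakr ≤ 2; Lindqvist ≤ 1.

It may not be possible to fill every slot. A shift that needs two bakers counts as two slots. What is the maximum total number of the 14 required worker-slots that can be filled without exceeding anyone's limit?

9

Total capacity across all bakers is 1+1+1+2+1+2+1 = 9, and 14 slots are needed, so at most 9 can be filled.
An assignment achieving 9: Mar 14→Bakr, Mar 15→Horvat, Mar 16→Espinoza, Mar 17→Rivera, Mar 18→Yilmaz, Mar 19→Lindqvist, Mar 20→Costa, Mar 22→Bakr, Mar 24→Yilmaz.
Loads: Horvat 1/1, Costa 1/1, Espinoza 1/1, Yilmaz 2/2, Rivera 1/1, Bakr 2/2, Lindqvist 1/1.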